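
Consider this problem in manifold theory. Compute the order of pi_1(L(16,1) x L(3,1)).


pi_1(X x Y) = pi_1(X) x pi_1(Y).
pi_1(L(16,1)) = Z/16, pi_1(L(3,1)) = Z/3.
|Z/16 x Z/3| = 16 * 3 = 48

48


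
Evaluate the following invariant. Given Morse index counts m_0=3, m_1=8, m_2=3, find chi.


Morse theory: chi(M) = sum_k (-1)^k m_k where m_k = #(index-k critical points).
= (3) + (-8) + (3) = -2

-2


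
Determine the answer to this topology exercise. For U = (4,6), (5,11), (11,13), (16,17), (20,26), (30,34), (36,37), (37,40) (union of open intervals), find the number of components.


Sort and merge overlapping open intervals.
Merged: (4,11), (11,13), (16,17), (20,26), (30,34), (36,37), (37,40).
Number of components = 7

7


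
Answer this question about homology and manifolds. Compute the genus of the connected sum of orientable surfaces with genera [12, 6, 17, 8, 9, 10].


Genus is additive under connected sum of orientable surfaces.
g = 12 + 6 + 17 + 8 + 9 + 10 = 62

62


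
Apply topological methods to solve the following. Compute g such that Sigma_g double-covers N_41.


chi(N_41) = 2 - 41 = -39.
Double cover: chi(Sigma_g) = 2 * chi(N_41) = 2*(-39) = -78.
2 - 2g = -78, so g = (2 - (-78))/2 = 80/2 = 40

40


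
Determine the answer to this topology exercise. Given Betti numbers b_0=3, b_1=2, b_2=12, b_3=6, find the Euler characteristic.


chi = sum_k (-1)^k b_k.
= (3) + (-2) + (12) + (-6)
= 7

7


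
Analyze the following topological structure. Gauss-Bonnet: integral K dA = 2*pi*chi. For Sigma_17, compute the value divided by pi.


Gauss-Bonnet: integral K dA = 2*pi*chi(M).
chi(Sigma_17) = 2 - 2*17 = -32.
(integral K dA)/pi = 2*chi = 2*(-32) = -64

-64


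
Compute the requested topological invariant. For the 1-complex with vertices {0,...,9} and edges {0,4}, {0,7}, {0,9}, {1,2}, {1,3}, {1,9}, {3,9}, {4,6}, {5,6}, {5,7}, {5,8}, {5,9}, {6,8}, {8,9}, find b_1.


b_1 = E - V + (number of components).
E = 14, V = 10, components = 1.
b_1 = 14 - 10 + 1 = 5

5


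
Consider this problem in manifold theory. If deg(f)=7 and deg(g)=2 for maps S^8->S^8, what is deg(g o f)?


Degree is multiplicative under composition: deg(g o f) = deg(g) * deg(f).
= 2 * 7 = 14

14


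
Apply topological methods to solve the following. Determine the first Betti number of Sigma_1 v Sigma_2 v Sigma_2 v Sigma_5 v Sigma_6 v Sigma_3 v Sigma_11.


For a wedge X v Y: reduced H_k(X v Y) = H_k(X) + H_k(Y).
Each Sigma_g contributes b_1 = 2g.
b_1 = 2 + 4 + 4 + 10 + 12 + 6 + 22 = 60

60


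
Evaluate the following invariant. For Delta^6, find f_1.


Delta^6 has 6+1 vertices. A 1-face is a choice of 1+1 vertices.
f_1 = C(6+1, 1+1) = C(7,2) = 21

21


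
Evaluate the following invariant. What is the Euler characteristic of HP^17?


HP^17 has one cell in each dimension 0, 4, ..., 4*17 (17+1 cells, all even-dim).
chi = 17 + 1 = 18

18


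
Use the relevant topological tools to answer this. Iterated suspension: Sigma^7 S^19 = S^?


Each suspension raises dimension by 1: Sigma S^n = S^{n+1}.
Sigma^7 S^19 = S^{19+7} = S^26

26


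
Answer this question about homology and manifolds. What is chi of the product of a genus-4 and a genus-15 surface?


chi(Sigma_4) = 2 - 2*4 = -6
chi(Sigma_15) = 2 - 2*15 = -28
chi(product) = (-6) * (-28) = 168

168


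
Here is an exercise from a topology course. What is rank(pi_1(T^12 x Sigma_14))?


pi_1(A x B) = pi_1(A) x pi_1(B); rank of abelianization = b_1.
b_1(T^12) = 12, b_1(Sigma_14) = 2*14 = 28.
b_1(product) = 12 + 28 = 40

40


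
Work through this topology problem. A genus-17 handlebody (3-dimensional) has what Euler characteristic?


A genus-g handlebody deformation retracts to a wedge of g circles.
chi(vee_g S^1) = 1 - g.
chi(H_17) = 1 - 17 = -16

-16


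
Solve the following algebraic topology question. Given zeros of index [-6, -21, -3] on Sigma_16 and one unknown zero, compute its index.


Poincare-Hopf: sum of indices = chi(M).
chi(Sigma_16) = 2 - 2*16 = -30.
Sum of known indices = -30.
x = chi - (sum known) = -30 - (-30) = 0

0


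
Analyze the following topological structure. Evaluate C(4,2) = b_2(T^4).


By the Kunneth formula, b_k(T^n) = C(n,k).
b_2(T^4) = C(4,2).
C(4,2) = 4!/(2!*2!) = 6

6


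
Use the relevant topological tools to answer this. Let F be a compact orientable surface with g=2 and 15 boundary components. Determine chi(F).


For a compact orientable surface with genus g and b boundary components: chi = 2 - 2g - b.
chi = 2 - 2*2 - 15 = 2 - 4 - 15 = -17

-17


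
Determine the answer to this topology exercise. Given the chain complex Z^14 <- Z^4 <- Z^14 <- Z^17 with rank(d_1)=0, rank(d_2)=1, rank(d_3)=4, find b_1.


rank H_k = rank(ker d_k) - rank(im d_{k+1}).
rank(ker d_1) = rank(C_1) - rank(d_1) = 4 - 0 = 4.
rank(im d_{1+1}) = 1.
rank H_1 = 4 - 1 = 3

3


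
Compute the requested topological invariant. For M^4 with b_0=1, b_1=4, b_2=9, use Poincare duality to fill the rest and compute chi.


By Poincare duality b_k = b_{4-k}, so full Betti numbers: b_0=1, b_1=4, b_2=9, b_3=4, b_4=1.
chi = sum (-1)^k b_k = 3

3


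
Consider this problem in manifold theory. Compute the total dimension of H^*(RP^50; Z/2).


H^k(RP^50; Z/2) = Z/2 for each 0 <= k <= 50.
Total dimension = 50 + 1 = 51

51


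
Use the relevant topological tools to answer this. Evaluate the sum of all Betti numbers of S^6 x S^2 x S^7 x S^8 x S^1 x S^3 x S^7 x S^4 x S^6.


Total Betti number is multiplicative under products.
Each S^d (d>=1) has total Betti number 2.
There are 9 sphere factors.
Total = 2^9 = 512

512


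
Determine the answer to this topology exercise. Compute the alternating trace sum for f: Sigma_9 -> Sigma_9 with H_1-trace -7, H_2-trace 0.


L(f) = tr(f_0*) - tr(f_1*) + tr(f_2*).
= 1 - (-7) + (0)
= 8

8


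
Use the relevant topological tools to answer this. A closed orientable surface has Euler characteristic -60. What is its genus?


chi = 2 - 2g for closed orientable surfaces.
-60 = 2 - 2g
2g = 2 - (-60) = 62
g = 31

31


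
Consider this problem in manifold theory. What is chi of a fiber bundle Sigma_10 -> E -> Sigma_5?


For a fiber bundle F -> E -> B (with CW structure): chi(E) = chi(B) * chi(F).
chi(Sigma_5) = -8, chi(Sigma_10) = -18.
chi(E) = (-8) * (-18) = 144

144


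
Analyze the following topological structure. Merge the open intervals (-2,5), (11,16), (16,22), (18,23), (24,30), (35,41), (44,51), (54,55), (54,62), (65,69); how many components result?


Sort and merge overlapping open intervals.
Merged: (-2,5), (11,16), (16,23), (24,30), (35,41), (44,51), (54,62), (65,69).
Number of components = 8

8


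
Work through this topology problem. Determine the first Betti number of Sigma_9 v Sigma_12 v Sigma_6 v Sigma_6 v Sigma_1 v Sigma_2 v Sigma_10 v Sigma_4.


For a wedge X v Y: reduced H_k(X v Y) = H_k(X) + H_k(Y).
Each Sigma_g contributes b_1 = 2g.
b_1 = 18 + 24 + 12 + 12 + 2 + 4 + 20 + 8 = 100

100


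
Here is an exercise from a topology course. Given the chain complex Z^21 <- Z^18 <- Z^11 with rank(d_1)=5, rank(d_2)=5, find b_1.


rank H_k = rank(ker d_k) - rank(im d_{k+1}).
rank(ker d_1) = rank(C_1) - rank(d_1) = 18 - 5 = 13.
rank(im d_{1+1}) = 5.
rank H_1 = 13 - 5 = 8

8


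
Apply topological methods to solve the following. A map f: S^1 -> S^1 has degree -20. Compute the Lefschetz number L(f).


On S^1: L(f) = tr(f_0*) + (-1)^1 tr(f_1*) = 1 + (-1)^1 * deg(f).
L(f) = 1 + (-1)^1 * -20 = 1 + 20 = 21

21


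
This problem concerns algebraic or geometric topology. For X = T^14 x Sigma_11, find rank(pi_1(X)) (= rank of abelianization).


pi_1(A x B) = pi_1(A) x pi_1(B); rank of abelianization = b_1.
b_1(T^14) = 14, b_1(Sigma_11) = 2*11 = 22.
b_1(product) = 14 + 22 = 36

36


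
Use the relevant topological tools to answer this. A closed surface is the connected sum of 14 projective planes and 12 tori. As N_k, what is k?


Since a >= 1, the sum is non-orientable; each T^2 can be replaced by RP^2 # RP^2 (since T^2#RP^2 = 3RP^2).
Total crosscaps k = 14 + 2*12 = 38.
Check via chi: chi = 14*1 + 12*0 - (14+12-1)*2 = -36 = 2 - k = -36. Consistent.

38


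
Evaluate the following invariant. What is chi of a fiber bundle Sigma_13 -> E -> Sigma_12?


For a fiber bundle F -> E -> B (with CW structure): chi(E) = chi(B) * chi(F).
chi(Sigma_12) = -22, chi(Sigma_13) = -24.
chi(E) = (-22) * (-24) = 528

528


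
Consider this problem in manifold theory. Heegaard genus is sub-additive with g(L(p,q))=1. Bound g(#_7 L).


Heegaard genus satisfies g(A#B) <= g(A) + g(B).
Each lens space has g = 1.
Upper bound: 7 * 1 = 7

7


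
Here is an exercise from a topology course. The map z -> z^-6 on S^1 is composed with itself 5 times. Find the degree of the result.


deg(f) = -6. Degree is multiplicative: deg(f^5) = (deg f)^5.
deg(f^5) = (-6)^5 = -7776

-7776


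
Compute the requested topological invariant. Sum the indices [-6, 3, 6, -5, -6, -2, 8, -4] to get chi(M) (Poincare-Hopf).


Poincare-Hopf: chi(M) = sum of indices of zeros.
chi = (-6) + (3) + (6) + (-5) + (-6) + (-2) + (8) + (-4) = -6

-6


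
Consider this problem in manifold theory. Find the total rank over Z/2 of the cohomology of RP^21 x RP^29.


dim H^*(RP^n; Z/2) = n+1 (one Z/2 in each degree 0..n).
Total Betti number is multiplicative.
Total = (21+1) * (29+1) = 22 * 30 = 660

660


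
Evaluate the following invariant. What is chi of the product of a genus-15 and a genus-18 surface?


chi(Sigma_15) = 2 - 2*15 = -28
chi(Sigma_18) = 2 - 2*18 = -34
chi(product) = (-28) * (-34) = 952

952


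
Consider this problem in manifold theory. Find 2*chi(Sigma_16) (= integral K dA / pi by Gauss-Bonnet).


Gauss-Bonnet: integral K dA = 2*pi*chi(M).
chi(Sigma_16) = 2 - 2*16 = -30.
(integral K dA)/pi = 2*chi = 2*(-30) = -60

-60


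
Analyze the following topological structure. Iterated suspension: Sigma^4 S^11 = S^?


Each suspension raises dimension by 1: Sigma S^n = S^{n+1}.
Sigma^4 S^11 = S^{11+4} = S^15

15


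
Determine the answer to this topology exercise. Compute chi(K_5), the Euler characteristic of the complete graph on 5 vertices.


K_5: V = 5, E = C(5,2) = 10.
chi = V - E = 5 - 10 = -5

-5


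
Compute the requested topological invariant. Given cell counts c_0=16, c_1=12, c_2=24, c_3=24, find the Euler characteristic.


chi = sum_k (-1)^k c_k.
= (-1)^0*16 + (-1)^1*12 + (-1)^2*24 + (-1)^3*24
= (16) + (-12) + (24) + (-24)
= 4

4


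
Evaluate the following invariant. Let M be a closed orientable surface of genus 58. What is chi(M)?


For a closed orientable surface of genus g: chi = 2 - 2g.
Here g = 58.
chi = 2 - 2*58 = 2 - 116 = -114

-114


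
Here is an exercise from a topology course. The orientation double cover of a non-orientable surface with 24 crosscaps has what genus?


chi(N_24) = 2 - 24 = -22.
Double cover: chi(Sigma_g) = 2 * chi(N_24) = 2*(-22) = -44.
2 - 2g = -44, so g = (2 - (-44))/2 = 46/2 = 23

23


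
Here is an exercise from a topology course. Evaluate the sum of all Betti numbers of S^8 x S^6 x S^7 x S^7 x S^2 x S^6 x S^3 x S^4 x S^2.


Total Betti number is multiplicative under products.
Each S^d (d>=1) has total Betti number 2.
There are 9 sphere factors.
Total = 2^9 = 512

512


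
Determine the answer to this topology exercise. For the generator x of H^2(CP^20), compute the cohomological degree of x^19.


|x| = 2 in H^*(CP^n).
|x^19| = 19 * |x| = 19 * 2 = 38

38


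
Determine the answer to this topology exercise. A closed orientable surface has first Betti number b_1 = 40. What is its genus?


For a closed orientable surface: b_1 = 2g.
40 = 2g
g = 40 / 2 = 20

20


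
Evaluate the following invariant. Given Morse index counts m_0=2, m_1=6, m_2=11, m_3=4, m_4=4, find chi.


Morse theory: chi(M) = sum_k (-1)^k m_k where m_k = #(index-k critical points).
= (2) + (-6) + (11) + (-4) + (4) = 7

7


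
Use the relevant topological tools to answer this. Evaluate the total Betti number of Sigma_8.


For Sigma_8: b_0 = 1, b_1 = 2g = 16, b_2 = 1.
Total = 1 + 16 + 1 = 18

18


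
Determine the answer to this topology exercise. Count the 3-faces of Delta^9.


Delta^9 has 9+1 vertices. A 3-face is a choice of 3+1 vertices.
f_3 = C(9+1, 3+1) = C(10,4) = 210

210


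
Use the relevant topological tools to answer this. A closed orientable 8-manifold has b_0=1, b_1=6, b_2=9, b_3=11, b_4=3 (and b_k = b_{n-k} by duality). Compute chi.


By Poincare duality b_k = b_{8-k}, so full Betti numbers: b_0=1, b_1=6, b_2=9, b_3=11, b_4=3, b_5=11, b_6=9, b_7=6, b_8=1.
chi = sum (-1)^k b_k = -11

-11


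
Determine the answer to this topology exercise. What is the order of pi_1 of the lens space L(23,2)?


pi_1(L(p,q)) = Z/pZ for any q coprime to p.
|pi_1(L(23,2))| = 23

23


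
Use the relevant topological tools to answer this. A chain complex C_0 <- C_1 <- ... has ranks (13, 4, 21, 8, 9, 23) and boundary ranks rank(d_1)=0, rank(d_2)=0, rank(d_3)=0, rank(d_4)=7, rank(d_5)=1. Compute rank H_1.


rank H_k = rank(ker d_k) - rank(im d_{k+1}).
rank(ker d_1) = rank(C_1) - rank(d_1) = 4 - 0 = 4.
rank(im d_{1+1}) = 0.
rank H_1 = 4 - 0 = 4

4


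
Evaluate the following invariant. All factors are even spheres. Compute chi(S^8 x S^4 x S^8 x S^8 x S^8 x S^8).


chi is multiplicative: chi(X x Y) = chi(X) chi(Y).
Each even-dim sphere has chi = 2. There are 6 factors.
chi = 2^6 = 64

64


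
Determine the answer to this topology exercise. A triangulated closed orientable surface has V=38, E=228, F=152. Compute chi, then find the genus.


chi = V - E + F = 38 - 228 + 152 = -38
For orientable closed surface: chi = 2 - 2g, so g = (2 - chi)/2.
g = (2 - (-38)) / 2 = 40 / 2 = 20

20


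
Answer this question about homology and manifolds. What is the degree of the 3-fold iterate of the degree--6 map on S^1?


deg(f) = -6. Degree is multiplicative: deg(f^3) = (deg f)^3.
deg(f^3) = (-6)^3 = -216

-216


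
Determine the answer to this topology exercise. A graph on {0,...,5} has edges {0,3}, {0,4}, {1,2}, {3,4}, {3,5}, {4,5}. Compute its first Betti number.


b_1 = E - V + (number of components).
E = 6, V = 6, components = 2.
b_1 = 6 - 6 + 2 = 2

2


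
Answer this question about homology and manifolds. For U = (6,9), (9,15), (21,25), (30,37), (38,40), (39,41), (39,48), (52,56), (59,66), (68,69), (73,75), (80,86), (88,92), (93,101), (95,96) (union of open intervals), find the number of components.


Sort and merge overlapping open intervals.
Merged: (6,9), (9,15), (21,25), (30,37), (38,48), (52,56), (59,66), (68,69), (73,75), (80,86), (88,92), (93,101).
Number of components = 12

12


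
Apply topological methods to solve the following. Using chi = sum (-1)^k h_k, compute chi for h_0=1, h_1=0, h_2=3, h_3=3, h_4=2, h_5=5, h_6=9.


Handles of index k contribute (-1)^k to chi (same as CW cells).
chi = (1) + (0) + (3) + (-3) + (2) + (-5) + (9) = 7

7


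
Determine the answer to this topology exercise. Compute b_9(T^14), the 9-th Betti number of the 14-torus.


By the Kunneth formula, b_k(T^n) = C(n,k).
b_9(T^14) = C(14,9).
C(14,9) = 14!/(9!*5!) = 2002

2002


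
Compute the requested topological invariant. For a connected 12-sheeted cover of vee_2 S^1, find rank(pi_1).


Nielsen-Schreier: an index-n subgroup of F_r is free of rank 1 + n(r-1).
Equivalently: chi(cover) = n*chi(base); chi(vee_r S^1) = 1 - 2 = -1.
chi(E) = 12*(-1) = -12; rank = 1 - chi(E) = 1 - (-12) = 13.
rank = 1 + 12*(2-1) = 1 + 12 = 13

13


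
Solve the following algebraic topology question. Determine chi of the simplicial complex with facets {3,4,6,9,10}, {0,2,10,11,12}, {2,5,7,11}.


Enumerate all faces; f-vector: f_0=11, f_1=25, f_2=24, f_3=11, f_4=2.
chi = sum (-1)^k f_k = 1

1


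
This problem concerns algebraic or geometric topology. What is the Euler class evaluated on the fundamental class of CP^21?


For any closed oriented manifold, <e(TM),[M]> = chi(M).
chi(CP^21) = 21+1 = 22

22


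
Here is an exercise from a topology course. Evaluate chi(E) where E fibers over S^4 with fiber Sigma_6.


chi(S^4) = 2 (n even), chi(Sigma_6) = 2 - 2*6 = -10.
chi(E) = 2 * (-10) = -20

-20


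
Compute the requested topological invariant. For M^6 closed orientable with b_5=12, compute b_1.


Poincare duality for closed orientable n-manifolds: b_k = b_{n-k}.
Here n = 6, so b_1 = b_5 = 12

12


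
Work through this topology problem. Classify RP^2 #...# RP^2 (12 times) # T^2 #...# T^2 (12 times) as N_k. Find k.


Since a >= 1, the sum is non-orientable; each T^2 can be replaced by RP^2 # RP^2 (since T^2#RP^2 = 3RP^2).
Total crosscaps k = 12 + 2*12 = 36.
Check via chi: chi = 12*1 + 12*0 - (12+12-1)*2 = -34 = 2 - k = -34. Consistent.

36


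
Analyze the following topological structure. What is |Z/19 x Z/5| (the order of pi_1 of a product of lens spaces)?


pi_1(X x Y) = pi_1(X) x pi_1(Y).
pi_1(L(19,1)) = Z/19, pi_1(L(5,1)) = Z/5.
|Z/19 x Z/5| = 19 * 5 = 95

95


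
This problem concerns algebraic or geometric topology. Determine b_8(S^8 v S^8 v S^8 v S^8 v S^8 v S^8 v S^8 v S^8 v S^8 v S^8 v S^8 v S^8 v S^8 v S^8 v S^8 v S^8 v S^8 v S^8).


For a wedge of spheres, H_k (k>0) is free on one generator per sphere of dimension k.
Spheres of dimension 8: count = 18.
b_8 = 18

18


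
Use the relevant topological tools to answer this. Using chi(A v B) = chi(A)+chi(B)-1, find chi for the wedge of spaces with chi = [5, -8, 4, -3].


chi(A v B) = chi(A) + chi(B) - 1 (one point identified).
For 4 spaces: chi = (sum chi_i) - (4 - 1).
sum = -2; chi = -2 - 3 = -5

-5


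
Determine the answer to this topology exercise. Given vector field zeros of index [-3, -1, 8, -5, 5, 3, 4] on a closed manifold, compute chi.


Poincare-Hopf: chi(M) = sum of indices of zeros.
chi = (-3) + (-1) + (8) + (-5) + (5) + (3) + (4) = 11

11


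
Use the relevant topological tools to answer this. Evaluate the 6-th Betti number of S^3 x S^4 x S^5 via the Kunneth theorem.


Each S^d has Poincare polynomial 1 + t^d.
The product S^3 x S^4 x S^5 has Poincare polynomial prod(1+t^d_i).
Expanding: b_0=1, b_3=1, b_4=1, b_5=1, b_7=1, b_8=1, b_9=1, b_12=1.
b_6 = 0

0


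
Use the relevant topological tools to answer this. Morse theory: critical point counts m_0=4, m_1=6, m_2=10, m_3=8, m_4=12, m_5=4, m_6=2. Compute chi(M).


Morse theory: chi(M) = sum_k (-1)^k m_k where m_k = #(index-k critical points).
= (4) + (-6) + (10) + (-8) + (12) + (-4) + (2) = 10

10


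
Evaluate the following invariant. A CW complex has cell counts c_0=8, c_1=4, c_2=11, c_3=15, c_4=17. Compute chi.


chi = sum_k (-1)^k c_k.
= (-1)^0*8 + (-1)^1*4 + (-1)^2*11 + (-1)^3*15 + (-1)^4*17
= (8) + (-4) + (11) + (-15) + (17)
= 17

17


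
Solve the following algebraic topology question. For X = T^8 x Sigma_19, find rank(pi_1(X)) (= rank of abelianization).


pi_1(A x B) = pi_1(A) x pi_1(B); rank of abelianization = b_1.
b_1(T^8) = 8, b_1(Sigma_19) = 2*19 = 38.
b_1(product) = 8 + 38 = 46

46


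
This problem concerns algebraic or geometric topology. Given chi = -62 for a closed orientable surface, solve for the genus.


chi = 2 - 2g for closed orientable surfaces.
-62 = 2 - 2g
2g = 2 - (-62) = 64
g = 32

32


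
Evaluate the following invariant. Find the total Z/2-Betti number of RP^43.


H^k(RP^43; Z/2) = Z/2 for each 0 <= k <= 43.
Total dimension = 43 + 1 = 44

44


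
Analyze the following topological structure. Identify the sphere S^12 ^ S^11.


S^m ^ S^n = S^{m+n}.
k = 12 + 11 = 23

23


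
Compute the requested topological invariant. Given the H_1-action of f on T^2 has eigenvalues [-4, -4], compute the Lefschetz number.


For a torus self-map: L(f) = det(I - A) where A acts on H_1.
L(f) = (1--4) * (1--4) = 5 * 5 = 25

25


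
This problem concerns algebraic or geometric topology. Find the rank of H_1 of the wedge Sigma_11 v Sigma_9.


For a wedge: H_1(A v B) = H_1(A) + H_1(B).
b_1(Sigma_11) = 22, b_1(Sigma_9) = 18.
b_1 = 22 + 18 = 40

40


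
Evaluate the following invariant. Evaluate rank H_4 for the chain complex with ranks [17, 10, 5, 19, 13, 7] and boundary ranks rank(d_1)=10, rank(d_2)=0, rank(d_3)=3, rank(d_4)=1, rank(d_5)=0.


rank H_k = rank(ker d_k) - rank(im d_{k+1}).
rank(ker d_4) = rank(C_4) - rank(d_4) = 13 - 1 = 12.
rank(im d_{4+1}) = 0.
rank H_4 = 12 - 0 = 12

12


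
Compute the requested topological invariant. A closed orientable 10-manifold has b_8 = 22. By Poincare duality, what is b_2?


Poincare duality for closed orientable n-manifolds: b_k = b_{n-k}.
Here n = 10, so b_2 = b_8 = 22

22


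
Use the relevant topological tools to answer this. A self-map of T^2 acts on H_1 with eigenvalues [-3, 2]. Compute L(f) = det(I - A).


For a torus self-map: L(f) = det(I - A) where A acts on H_1.
L(f) = (1--3) * (1-2) = 4 * -1 = -4

-4


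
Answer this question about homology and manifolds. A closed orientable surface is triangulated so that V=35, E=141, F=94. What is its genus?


chi = V - E + F = 35 - 141 + 94 = -12
For orientable closed surface: chi = 2 - 2g, so g = (2 - chi)/2.
g = (2 - (-12)) / 2 = 14 / 2 = 7

7


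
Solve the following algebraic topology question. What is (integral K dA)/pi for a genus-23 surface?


Gauss-Bonnet: integral K dA = 2*pi*chi(M).
chi(Sigma_23) = 2 - 2*23 = -44.
(integral K dA)/pi = 2*chi = 2*(-44) = -88

-88


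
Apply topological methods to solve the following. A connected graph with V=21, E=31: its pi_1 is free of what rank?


For a connected graph: rank(pi_1) = b_1 = E - V + 1 = 1 - chi.
chi = V - E = 21 - 31 = -10.
rank = 1 - (-10) = 31 - 21 + 1 = 11

11


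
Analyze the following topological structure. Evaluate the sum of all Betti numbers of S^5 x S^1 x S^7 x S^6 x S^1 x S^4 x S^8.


Total Betti number is multiplicative under products.
Each S^d (d>=1) has total Betti number 2.
There are 7 sphere factors.
Total = 2^7 = 128

128


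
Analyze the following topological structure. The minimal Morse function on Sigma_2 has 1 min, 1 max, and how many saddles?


A perfect Morse function has m_k = b_k.
For Sigma_2: b_0=1, b_1=2g=4, b_2=1.
Saddles m_1 = 2g = 4

4


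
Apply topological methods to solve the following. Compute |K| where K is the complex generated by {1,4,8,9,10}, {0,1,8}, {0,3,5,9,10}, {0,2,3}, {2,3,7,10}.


Each maximal simplex on m vertices has 2^m - 1 nonempty faces.
Take the union (dedupe shared faces).
Total distinct faces = 76

76


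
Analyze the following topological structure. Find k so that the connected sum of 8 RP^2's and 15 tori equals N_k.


Since a >= 1, the sum is non-orientable; each T^2 can be replaced by RP^2 # RP^2 (since T^2#RP^2 = 3RP^2).
Total crosscaps k = 8 + 2*15 = 38.
Check via chi: chi = 8*1 + 15*0 - (8+15-1)*2 = -36 = 2 - k = -36. Consistent.

38


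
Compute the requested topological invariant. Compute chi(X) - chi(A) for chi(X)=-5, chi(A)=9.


Relative Euler characteristic: chi(X, A) = chi(X) - chi(A).
= -5 - (9) = -14

-14


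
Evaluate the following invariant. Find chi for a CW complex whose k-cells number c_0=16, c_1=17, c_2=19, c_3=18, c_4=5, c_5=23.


chi = sum_k (-1)^k c_k.
= (-1)^0*16 + (-1)^1*17 + (-1)^2*19 + (-1)^3*18 + (-1)^4*5 + (-1)^5*23
= (16) + (-17) + (19) + (-18) + (5) + (-23)
= -18

-18


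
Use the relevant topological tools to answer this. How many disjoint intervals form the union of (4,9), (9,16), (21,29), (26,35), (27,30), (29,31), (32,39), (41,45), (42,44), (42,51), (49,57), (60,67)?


Sort and merge overlapping open intervals.
Merged: (4,9), (9,16), (21,39), (41,57), (60,67).
Number of components = 5

5


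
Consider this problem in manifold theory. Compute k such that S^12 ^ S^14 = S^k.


S^m ^ S^n = S^{m+n}.
k = 12 + 14 = 26

26


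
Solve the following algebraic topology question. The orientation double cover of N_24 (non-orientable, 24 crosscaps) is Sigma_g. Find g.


chi(N_24) = 2 - 24 = -22.
Double cover: chi(Sigma_g) = 2 * chi(N_24) = 2*(-22) = -44.
2 - 2g = -44, so g = (2 - (-44))/2 = 46/2 = 23

23


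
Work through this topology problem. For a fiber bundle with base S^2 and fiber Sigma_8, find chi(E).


chi(S^2) = 2 (n even), chi(Sigma_8) = 2 - 2*8 = -14.
chi(E) = 2 * (-14) = -28

-28


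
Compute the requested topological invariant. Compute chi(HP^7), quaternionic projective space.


HP^7 has one cell in each dimension 0, 4, ..., 4*7 (7+1 cells, all even-dim).
chi = 7 + 1 = 8

8


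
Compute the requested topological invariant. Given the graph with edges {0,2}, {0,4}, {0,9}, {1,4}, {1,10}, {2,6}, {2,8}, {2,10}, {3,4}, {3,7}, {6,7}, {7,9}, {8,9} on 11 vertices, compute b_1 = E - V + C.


b_1 = E - V + (number of components).
E = 13, V = 11, components = 2.
b_1 = 13 - 11 + 2 = 4

4


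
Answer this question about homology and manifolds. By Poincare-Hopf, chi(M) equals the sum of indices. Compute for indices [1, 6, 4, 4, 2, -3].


Poincare-Hopf: chi(M) = sum of indices of zeros.
chi = (1) + (6) + (4) + (4) + (2) + (-3) = 14

14


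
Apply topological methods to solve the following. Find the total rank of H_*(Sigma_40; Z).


For Sigma_40: b_0 = 1, b_1 = 2g = 80, b_2 = 1.
Total = 1 + 80 + 1 = 82

82


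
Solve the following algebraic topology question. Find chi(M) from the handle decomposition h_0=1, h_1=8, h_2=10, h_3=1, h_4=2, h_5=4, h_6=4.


Handles of index k contribute (-1)^k to chi (same as CW cells).
chi = (1) + (-8) + (10) + (-1) + (2) + (-4) + (4) = 4

4


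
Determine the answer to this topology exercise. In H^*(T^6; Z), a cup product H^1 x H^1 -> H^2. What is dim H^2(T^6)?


Cup product: H^p x H^q -> H^{p+q}; here p+q = 1+1 = 2.
rank H^k(T^n) = C(n,k).
C(6,2) = 15

15


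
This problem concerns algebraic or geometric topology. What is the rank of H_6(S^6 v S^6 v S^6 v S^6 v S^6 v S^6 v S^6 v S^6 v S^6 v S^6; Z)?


For a wedge of spheres, H_k (k>0) is free on one generator per sphere of dimension k.
Spheres of dimension 6: count = 10.
b_6 = 10

10


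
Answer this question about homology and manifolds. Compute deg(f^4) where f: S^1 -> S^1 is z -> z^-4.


deg(f) = -4. Degree is multiplicative: deg(f^4) = (deg f)^4.
deg(f^4) = (-4)^4 = 256

256


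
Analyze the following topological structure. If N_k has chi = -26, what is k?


chi = 2 - k for closed non-orientable surfaces with k crosscaps.
-26 = 2 - k
k = 2 - (-26) = 28

28


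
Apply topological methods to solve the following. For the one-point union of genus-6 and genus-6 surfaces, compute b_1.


For a wedge: H_1(A v B) = H_1(A) + H_1(B).
b_1(Sigma_6) = 12, b_1(Sigma_6) = 12.
b_1 = 12 + 12 = 24

24


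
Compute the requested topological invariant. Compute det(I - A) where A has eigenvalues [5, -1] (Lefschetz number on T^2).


For a torus self-map: L(f) = det(I - A) where A acts on H_1.
L(f) = (1-5) * (1--1) = -4 * 2 = -8

-8


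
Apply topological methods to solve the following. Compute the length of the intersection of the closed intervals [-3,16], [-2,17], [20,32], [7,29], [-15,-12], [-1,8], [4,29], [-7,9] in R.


Intersection = [max(a_i), min(b_i)] = [20, -12].
Since 20 > -12, the intersection is empty.
Length = 0

0


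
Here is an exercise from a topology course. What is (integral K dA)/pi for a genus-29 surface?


Gauss-Bonnet: integral K dA = 2*pi*chi(M).
chi(Sigma_29) = 2 - 2*29 = -56.
(integral K dA)/pi = 2*chi = 2*(-56) = -112

-112


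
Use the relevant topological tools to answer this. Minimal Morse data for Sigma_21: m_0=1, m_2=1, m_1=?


A perfect Morse function has m_k = b_k.
For Sigma_21: b_0=1, b_1=2g=42, b_2=1.
Saddles m_1 = 2g = 42

42


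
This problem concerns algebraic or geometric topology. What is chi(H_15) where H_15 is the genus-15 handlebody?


A genus-g handlebody deformation retracts to a wedge of g circles.
chi(vee_g S^1) = 1 - g.
chi(H_15) = 1 - 15 = -14

-14


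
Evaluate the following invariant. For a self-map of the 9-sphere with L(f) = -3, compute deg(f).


L(f) = 1 + (-1)^9 deg(f) on S^9.
-3 = 1 + (-1)^9 * deg(f)
(-1)^9 * deg(f) = -4
deg(f) = 4

4


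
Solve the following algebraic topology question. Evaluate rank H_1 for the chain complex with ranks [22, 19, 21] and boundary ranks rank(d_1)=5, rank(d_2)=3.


rank H_k = rank(ker d_k) - rank(im d_{k+1}).
rank(ker d_1) = rank(C_1) - rank(d_1) = 19 - 5 = 14.
rank(im d_{1+1}) = 3.
rank H_1 = 14 - 3 = 11

11


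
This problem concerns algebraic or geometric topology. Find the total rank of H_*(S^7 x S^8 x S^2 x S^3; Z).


Total Betti number is multiplicative under products.
Each S^d (d>=1) has total Betti number 2.
There are 4 sphere factors.
Total = 2^4 = 16

16


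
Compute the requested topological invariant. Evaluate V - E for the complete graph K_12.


K_12: V = 12, E = C(12,2) = 66.
chi = V - E = 12 - 66 = -54

-54


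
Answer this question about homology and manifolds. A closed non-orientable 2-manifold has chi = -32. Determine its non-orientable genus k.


chi = 2 - k for closed non-orientable surfaces with k crosscaps.
-32 = 2 - k
k = 2 - (-32) = 34

34


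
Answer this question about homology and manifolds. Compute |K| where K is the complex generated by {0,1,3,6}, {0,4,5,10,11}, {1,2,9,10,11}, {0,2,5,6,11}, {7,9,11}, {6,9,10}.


Each maximal simplex on m vertices has 2^m - 1 nonempty faces.
Take the union (dedupe shared faces).
Total distinct faces = 99

99


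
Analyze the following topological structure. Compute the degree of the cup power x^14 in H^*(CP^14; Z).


|x| = 2 in H^*(CP^n).
|x^14| = 14 * |x| = 14 * 2 = 28

28


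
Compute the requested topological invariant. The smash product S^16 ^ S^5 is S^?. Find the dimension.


S^m ^ S^n = S^{m+n}.
k = 16 + 5 = 21

21


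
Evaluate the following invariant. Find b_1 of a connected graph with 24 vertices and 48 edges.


For a connected graph: rank(pi_1) = b_1 = E - V + 1 = 1 - chi.
chi = V - E = 24 - 48 = -24.
rank = 1 - (-24) = 48 - 24 + 1 = 25

25


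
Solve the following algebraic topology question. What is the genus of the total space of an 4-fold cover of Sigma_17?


For an n-sheeted cover: chi(E) = n * chi(B).
chi(Sigma_17) = 2 - 2*17 = -32.
chi(E) = 4 * (-32) = -128.
genus(E) = (2 - chi(E))/2 = (2 - (-128))/2 = 130/2 = 65

65


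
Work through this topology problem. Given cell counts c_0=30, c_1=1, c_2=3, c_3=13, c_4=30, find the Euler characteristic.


chi = sum_k (-1)^k c_k.
= (-1)^0*30 + (-1)^1*1 + (-1)^2*3 + (-1)^3*13 + (-1)^4*30
= (30) + (-1) + (3) + (-13) + (30)
= 49

49


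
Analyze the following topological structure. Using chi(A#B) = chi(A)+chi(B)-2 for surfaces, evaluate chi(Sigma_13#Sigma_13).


chi(Sigma_13) = 2 - 2*13 = -24
chi(Sigma_13) = 2 - 2*13 = -24
For surfaces: chi(A#B) = chi(A) + chi(B) - 2.
chi = -24 + -24 - 2 = -50

-50


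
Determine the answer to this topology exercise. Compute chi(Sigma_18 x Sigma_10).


chi(Sigma_18) = 2 - 2*18 = -34
chi(Sigma_10) = 2 - 2*10 = -18
chi(product) = (-34) * (-18) = 612

612


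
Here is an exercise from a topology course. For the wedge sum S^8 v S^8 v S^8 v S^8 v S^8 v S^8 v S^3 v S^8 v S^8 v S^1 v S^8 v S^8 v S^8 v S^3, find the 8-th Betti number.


For a wedge of spheres, H_k (k>0) is free on one generator per sphere of dimension k.
Spheres of dimension 8: count = 11.
b_8 = 11

11


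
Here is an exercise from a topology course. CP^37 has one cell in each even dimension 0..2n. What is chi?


CP^37 has one cell in each even dimension 0, 2, ..., 2*37 (37+1 cells total).
All cells are even-dimensional, so chi = number of cells.
chi = 37 + 1 = 38

38


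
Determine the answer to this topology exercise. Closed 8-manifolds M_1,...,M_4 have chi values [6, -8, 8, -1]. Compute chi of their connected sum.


For n-manifolds: chi(A#B) = chi(A) + chi(B) - chi(S^8).
chi(S^8) = 1 + (-1)^8 = 2.
chi(#) = (sum chi_i) - (4-1)*chi(S^8) = 5 - 3*2 = -1

-1


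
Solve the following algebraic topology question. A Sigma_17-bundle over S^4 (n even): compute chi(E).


chi(S^4) = 2 (n even), chi(Sigma_17) = 2 - 2*17 = -32.
chi(E) = 2 * (-32) = -64

-64


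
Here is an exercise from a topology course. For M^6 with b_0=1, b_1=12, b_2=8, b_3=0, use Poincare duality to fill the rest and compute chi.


By Poincare duality b_k = b_{6-k}, so full Betti numbers: b_0=1, b_1=12, b_2=8, b_3=0, b_4=8, b_5=12, b_6=1.
chi = sum (-1)^k b_k = -6

-6


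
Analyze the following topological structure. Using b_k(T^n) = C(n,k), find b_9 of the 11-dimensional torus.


By the Kunneth formula, b_k(T^n) = C(n,k).
b_9(T^11) = C(11,9).
C(11,9) = 11!/(9!*2!) = 55

55


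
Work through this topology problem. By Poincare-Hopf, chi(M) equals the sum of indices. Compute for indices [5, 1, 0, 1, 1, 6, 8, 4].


Poincare-Hopf: chi(M) = sum of indices of zeros.
chi = (5) + (1) + (0) + (1) + (1) + (6) + (8) + (4) = 26

26


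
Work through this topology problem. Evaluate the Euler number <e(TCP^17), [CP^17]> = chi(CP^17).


For any closed oriented manifold, <e(TM),[M]> = chi(M).
chi(CP^17) = 17+1 = 18

18


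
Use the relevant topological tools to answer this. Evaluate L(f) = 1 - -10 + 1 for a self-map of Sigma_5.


L(f) = tr(f_0*) - tr(f_1*) + tr(f_2*).
= 1 - (-10) + (1)
= 12

12


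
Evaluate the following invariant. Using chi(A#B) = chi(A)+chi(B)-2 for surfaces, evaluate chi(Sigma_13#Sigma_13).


chi(Sigma_13) = 2 - 2*13 = -24
chi(Sigma_13) = 2 - 2*13 = -24
For surfaces: chi(A#B) = chi(A) + chi(B) - 2.
chi = -24 + -24 - 2 = -50

-50


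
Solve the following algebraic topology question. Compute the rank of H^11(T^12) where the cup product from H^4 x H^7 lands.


Cup product: H^p x H^q -> H^{p+q}; here p+q = 4+7 = 11.
rank H^k(T^n) = C(n,k).
C(12,11) = 12

12


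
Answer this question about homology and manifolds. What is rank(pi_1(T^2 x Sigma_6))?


pi_1(A x B) = pi_1(A) x pi_1(B); rank of abelianization = b_1.
b_1(T^2) = 2, b_1(Sigma_6) = 2*6 = 12.
b_1(product) = 2 + 12 = 14

14


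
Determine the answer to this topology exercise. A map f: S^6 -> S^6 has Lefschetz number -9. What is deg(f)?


L(f) = 1 + (-1)^6 deg(f) on S^6.
-9 = 1 + (-1)^6 * deg(f)
(-1)^6 * deg(f) = -10
deg(f) = -10

-10


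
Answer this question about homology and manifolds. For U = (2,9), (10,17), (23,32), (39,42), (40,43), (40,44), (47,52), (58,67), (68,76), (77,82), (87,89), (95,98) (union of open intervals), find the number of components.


Sort and merge overlapping open intervals.
Merged: (2,9), (10,17), (23,32), (39,44), (47,52), (58,67), (68,76), (77,82), (87,89), (95,98).
Number of components = 10

10


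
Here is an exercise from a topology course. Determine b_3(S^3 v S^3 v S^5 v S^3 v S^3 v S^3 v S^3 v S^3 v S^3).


For a wedge of spheres, H_k (k>0) is free on one generator per sphere of dimension k.
Spheres of dimension 3: count = 8.
b_3 = 8

8


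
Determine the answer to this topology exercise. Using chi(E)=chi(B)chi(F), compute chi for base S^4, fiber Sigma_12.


chi(S^4) = 2 (n even), chi(Sigma_12) = 2 - 2*12 = -22.
chi(E) = 2 * (-22) = -44

-44


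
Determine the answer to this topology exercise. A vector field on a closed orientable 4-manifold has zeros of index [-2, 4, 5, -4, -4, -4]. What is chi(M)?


Poincare-Hopf: chi(M) = sum of indices of zeros.
chi = (-2) + (4) + (5) + (-4) + (-4) + (-4) = -5

-5


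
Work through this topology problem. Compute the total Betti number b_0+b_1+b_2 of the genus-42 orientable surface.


For Sigma_42: b_0 = 1, b_1 = 2g = 84, b_2 = 1.
Total = 1 + 84 + 1 = 86

86


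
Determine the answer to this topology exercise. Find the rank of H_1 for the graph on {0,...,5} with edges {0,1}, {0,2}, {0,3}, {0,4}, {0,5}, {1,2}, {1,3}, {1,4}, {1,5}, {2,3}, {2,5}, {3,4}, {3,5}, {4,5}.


b_1 = E - V + (number of components).
E = 14, V = 6, components = 1.
b_1 = 14 - 6 + 1 = 9

9


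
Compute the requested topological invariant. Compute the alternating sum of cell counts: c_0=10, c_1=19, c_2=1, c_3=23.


chi = sum_k (-1)^k c_k.
= (-1)^0*10 + (-1)^1*19 + (-1)^2*1 + (-1)^3*23
= (10) + (-19) + (1) + (-23)
= -31

-31


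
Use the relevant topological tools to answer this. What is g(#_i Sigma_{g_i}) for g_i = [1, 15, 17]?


Genus is additive under connected sum of orientable surfaces.
g = 1 + 15 + 17 = 33

33


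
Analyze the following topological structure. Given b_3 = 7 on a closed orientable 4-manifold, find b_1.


Poincare duality for closed orientable n-manifolds: b_k = b_{n-k}.
Here n = 4, so b_1 = b_3 = 7

7


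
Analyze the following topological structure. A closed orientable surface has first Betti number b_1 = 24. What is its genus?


For a closed orientable surface: b_1 = 2g.
24 = 2g
g = 24 / 2 = 12

12


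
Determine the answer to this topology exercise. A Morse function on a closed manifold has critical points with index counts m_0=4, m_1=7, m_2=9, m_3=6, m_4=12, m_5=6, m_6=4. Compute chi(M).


Morse theory: chi(M) = sum_k (-1)^k m_k where m_k = #(index-k critical points).
= (4) + (-7) + (9) + (-6) + (12) + (-6) + (4) = 10

10


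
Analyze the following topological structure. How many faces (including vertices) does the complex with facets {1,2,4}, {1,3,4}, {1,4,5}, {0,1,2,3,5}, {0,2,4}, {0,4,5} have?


Each maximal simplex on m vertices has 2^m - 1 nonempty faces.
Take the union (dedupe shared faces).
Total distinct faces = 42

42


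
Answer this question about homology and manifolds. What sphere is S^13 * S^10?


Join of spheres: S^m * S^n = S^{m+n+1}.
dim = 13 + 10 + 1 = 24

24


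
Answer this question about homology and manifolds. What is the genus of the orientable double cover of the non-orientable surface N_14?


chi(N_14) = 2 - 14 = -12.
Double cover: chi(Sigma_g) = 2 * chi(N_14) = 2*(-12) = -24.
2 - 2g = -24, so g = (2 - (-24))/2 = 26/2 = 13

13


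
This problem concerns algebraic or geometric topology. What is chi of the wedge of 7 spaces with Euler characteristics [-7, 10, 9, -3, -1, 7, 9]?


chi(A v B) = chi(A) + chi(B) - 1 (one point identified).
For 7 spaces: chi = (sum chi_i) - (7 - 1).
sum = 24; chi = 24 - 6 = 18

18


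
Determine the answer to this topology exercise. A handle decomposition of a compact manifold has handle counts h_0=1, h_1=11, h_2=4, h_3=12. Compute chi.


Handles of index k contribute (-1)^k to chi (same as CW cells).
chi = (1) + (-11) + (4) + (-12) = -18

-18


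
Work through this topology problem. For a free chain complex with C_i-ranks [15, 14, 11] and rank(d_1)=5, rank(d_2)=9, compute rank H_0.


rank H_k = rank(ker d_k) - rank(im d_{k+1}).
rank(ker d_0) = rank(C_0) - rank(d_0) = 15 - 0 = 15.
rank(im d_{0+1}) = 5.
rank H_0 = 15 - 5 = 10

10


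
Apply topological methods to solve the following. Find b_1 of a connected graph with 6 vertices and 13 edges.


For a connected graph: rank(pi_1) = b_1 = E - V + 1 = 1 - chi.
chi = V - E = 6 - 13 = -7.
rank = 1 - (-7) = 13 - 6 + 1 = 8

8


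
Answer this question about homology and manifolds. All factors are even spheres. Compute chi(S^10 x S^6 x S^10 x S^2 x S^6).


chi is multiplicative: chi(X x Y) = chi(X) chi(Y).
Each even-dim sphere has chi = 2. There are 5 factors.
chi = 2^5 = 32

32


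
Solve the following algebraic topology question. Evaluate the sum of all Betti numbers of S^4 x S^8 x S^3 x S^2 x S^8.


Total Betti number is multiplicative under products.
Each S^d (d>=1) has total Betti number 2.
There are 5 sphere factors.
Total = 2^5 = 32

32


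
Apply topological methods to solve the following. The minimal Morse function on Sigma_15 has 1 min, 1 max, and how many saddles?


A perfect Morse function has m_k = b_k.
For Sigma_15: b_0=1, b_1=2g=30, b_2=1.
Saddles m_1 = 2g = 30

30


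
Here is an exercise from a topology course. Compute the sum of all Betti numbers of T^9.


b_k(T^9) = C(9,k), so the sum over k is sum_k C(9,k) = 2^9.
Total = 2^9 = 512

512
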